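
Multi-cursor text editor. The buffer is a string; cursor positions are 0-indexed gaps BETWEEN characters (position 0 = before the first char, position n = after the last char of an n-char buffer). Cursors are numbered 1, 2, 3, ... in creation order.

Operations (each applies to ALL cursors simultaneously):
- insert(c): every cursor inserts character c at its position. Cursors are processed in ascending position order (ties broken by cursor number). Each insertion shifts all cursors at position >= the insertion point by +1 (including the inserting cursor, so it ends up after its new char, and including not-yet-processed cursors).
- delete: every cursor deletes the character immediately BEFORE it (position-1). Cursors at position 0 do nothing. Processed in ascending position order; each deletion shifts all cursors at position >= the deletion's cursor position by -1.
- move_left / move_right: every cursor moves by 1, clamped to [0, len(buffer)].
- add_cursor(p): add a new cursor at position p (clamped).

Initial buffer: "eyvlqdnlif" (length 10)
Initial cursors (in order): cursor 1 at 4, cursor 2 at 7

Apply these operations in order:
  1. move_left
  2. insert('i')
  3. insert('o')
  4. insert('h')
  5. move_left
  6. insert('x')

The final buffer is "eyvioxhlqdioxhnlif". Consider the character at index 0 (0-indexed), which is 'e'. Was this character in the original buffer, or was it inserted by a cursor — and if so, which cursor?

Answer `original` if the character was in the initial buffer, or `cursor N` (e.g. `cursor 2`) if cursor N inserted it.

Answer: original

Derivation:
After op 1 (move_left): buffer="eyvlqdnlif" (len 10), cursors c1@3 c2@6, authorship ..........
After op 2 (insert('i')): buffer="eyvilqdinlif" (len 12), cursors c1@4 c2@8, authorship ...1...2....
After op 3 (insert('o')): buffer="eyviolqdionlif" (len 14), cursors c1@5 c2@10, authorship ...11...22....
After op 4 (insert('h')): buffer="eyviohlqdiohnlif" (len 16), cursors c1@6 c2@12, authorship ...111...222....
After op 5 (move_left): buffer="eyviohlqdiohnlif" (len 16), cursors c1@5 c2@11, authorship ...111...222....
After op 6 (insert('x')): buffer="eyvioxhlqdioxhnlif" (len 18), cursors c1@6 c2@13, authorship ...1111...2222....
Authorship (.=original, N=cursor N): . . . 1 1 1 1 . . . 2 2 2 2 . . . .
Index 0: author = original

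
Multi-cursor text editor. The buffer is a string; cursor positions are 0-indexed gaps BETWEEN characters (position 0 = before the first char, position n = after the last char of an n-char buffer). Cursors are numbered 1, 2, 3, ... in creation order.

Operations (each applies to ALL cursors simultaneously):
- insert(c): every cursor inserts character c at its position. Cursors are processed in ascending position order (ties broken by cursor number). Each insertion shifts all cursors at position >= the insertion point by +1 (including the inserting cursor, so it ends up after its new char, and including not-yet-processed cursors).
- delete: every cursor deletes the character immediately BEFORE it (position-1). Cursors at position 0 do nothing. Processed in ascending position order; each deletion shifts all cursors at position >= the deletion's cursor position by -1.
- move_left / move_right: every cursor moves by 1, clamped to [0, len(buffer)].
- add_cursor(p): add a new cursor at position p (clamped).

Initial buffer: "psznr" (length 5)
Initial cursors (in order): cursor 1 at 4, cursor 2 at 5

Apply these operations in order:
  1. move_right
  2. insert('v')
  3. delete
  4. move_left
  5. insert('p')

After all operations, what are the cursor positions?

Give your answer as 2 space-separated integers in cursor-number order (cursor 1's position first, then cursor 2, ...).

Answer: 6 6

Derivation:
After op 1 (move_right): buffer="psznr" (len 5), cursors c1@5 c2@5, authorship .....
After op 2 (insert('v')): buffer="psznrvv" (len 7), cursors c1@7 c2@7, authorship .....12
After op 3 (delete): buffer="psznr" (len 5), cursors c1@5 c2@5, authorship .....
After op 4 (move_left): buffer="psznr" (len 5), cursors c1@4 c2@4, authorship .....
After op 5 (insert('p')): buffer="psznppr" (len 7), cursors c1@6 c2@6, authorship ....12.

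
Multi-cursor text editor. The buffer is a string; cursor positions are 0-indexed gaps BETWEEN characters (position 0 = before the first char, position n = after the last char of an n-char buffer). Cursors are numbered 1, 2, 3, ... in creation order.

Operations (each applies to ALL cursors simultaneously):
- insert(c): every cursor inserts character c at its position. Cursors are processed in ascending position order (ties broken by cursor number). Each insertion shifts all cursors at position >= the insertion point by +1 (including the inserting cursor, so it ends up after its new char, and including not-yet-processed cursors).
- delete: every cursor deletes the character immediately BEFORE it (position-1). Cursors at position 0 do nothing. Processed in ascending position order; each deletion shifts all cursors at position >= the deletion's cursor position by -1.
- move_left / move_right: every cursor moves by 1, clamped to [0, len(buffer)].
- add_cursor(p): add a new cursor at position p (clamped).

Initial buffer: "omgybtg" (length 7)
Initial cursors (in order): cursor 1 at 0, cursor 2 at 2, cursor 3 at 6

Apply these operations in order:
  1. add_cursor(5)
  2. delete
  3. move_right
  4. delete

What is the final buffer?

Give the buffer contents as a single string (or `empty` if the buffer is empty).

Answer: empty

Derivation:
After op 1 (add_cursor(5)): buffer="omgybtg" (len 7), cursors c1@0 c2@2 c4@5 c3@6, authorship .......
After op 2 (delete): buffer="ogyg" (len 4), cursors c1@0 c2@1 c3@3 c4@3, authorship ....
After op 3 (move_right): buffer="ogyg" (len 4), cursors c1@1 c2@2 c3@4 c4@4, authorship ....
After op 4 (delete): buffer="" (len 0), cursors c1@0 c2@0 c3@0 c4@0, authorship 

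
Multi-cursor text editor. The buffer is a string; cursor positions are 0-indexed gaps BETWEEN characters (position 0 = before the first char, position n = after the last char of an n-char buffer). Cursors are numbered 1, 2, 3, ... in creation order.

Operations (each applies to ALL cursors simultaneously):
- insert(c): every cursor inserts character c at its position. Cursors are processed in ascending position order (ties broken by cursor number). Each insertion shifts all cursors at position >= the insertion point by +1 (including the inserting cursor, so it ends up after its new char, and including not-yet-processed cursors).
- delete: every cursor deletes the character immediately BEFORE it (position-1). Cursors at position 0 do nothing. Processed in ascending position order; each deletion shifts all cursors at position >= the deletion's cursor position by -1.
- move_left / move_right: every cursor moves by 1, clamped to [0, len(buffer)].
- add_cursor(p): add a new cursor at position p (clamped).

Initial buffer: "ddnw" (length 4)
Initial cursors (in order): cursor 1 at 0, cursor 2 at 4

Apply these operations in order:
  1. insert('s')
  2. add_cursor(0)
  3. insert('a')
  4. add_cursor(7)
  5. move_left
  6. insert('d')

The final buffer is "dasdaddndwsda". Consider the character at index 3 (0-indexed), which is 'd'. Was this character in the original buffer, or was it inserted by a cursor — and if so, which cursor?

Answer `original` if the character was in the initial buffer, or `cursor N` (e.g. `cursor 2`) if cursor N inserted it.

After op 1 (insert('s')): buffer="sddnws" (len 6), cursors c1@1 c2@6, authorship 1....2
After op 2 (add_cursor(0)): buffer="sddnws" (len 6), cursors c3@0 c1@1 c2@6, authorship 1....2
After op 3 (insert('a')): buffer="asaddnwsa" (len 9), cursors c3@1 c1@3 c2@9, authorship 311....22
After op 4 (add_cursor(7)): buffer="asaddnwsa" (len 9), cursors c3@1 c1@3 c4@7 c2@9, authorship 311....22
After op 5 (move_left): buffer="asaddnwsa" (len 9), cursors c3@0 c1@2 c4@6 c2@8, authorship 311....22
After op 6 (insert('d')): buffer="dasdaddndwsda" (len 13), cursors c3@1 c1@4 c4@9 c2@12, authorship 33111...4.222
Authorship (.=original, N=cursor N): 3 3 1 1 1 . . . 4 . 2 2 2
Index 3: author = 1

Answer: cursor 1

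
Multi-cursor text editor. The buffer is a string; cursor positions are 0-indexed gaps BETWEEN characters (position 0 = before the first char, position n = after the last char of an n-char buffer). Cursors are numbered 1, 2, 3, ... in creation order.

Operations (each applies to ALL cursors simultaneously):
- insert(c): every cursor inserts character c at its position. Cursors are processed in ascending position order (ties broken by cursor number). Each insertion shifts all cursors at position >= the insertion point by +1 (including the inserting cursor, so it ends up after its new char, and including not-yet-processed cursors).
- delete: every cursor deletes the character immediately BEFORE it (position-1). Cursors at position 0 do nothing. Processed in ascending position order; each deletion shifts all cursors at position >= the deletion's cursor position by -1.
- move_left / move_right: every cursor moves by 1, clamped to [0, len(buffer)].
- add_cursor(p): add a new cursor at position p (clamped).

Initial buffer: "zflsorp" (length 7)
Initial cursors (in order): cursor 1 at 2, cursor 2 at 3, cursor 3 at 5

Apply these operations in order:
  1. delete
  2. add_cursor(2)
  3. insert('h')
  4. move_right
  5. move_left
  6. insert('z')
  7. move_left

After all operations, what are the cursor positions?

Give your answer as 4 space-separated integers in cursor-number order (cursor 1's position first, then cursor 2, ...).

After op 1 (delete): buffer="zsrp" (len 4), cursors c1@1 c2@1 c3@2, authorship ....
After op 2 (add_cursor(2)): buffer="zsrp" (len 4), cursors c1@1 c2@1 c3@2 c4@2, authorship ....
After op 3 (insert('h')): buffer="zhhshhrp" (len 8), cursors c1@3 c2@3 c3@6 c4@6, authorship .12.34..
After op 4 (move_right): buffer="zhhshhrp" (len 8), cursors c1@4 c2@4 c3@7 c4@7, authorship .12.34..
After op 5 (move_left): buffer="zhhshhrp" (len 8), cursors c1@3 c2@3 c3@6 c4@6, authorship .12.34..
After op 6 (insert('z')): buffer="zhhzzshhzzrp" (len 12), cursors c1@5 c2@5 c3@10 c4@10, authorship .1212.3434..
After op 7 (move_left): buffer="zhhzzshhzzrp" (len 12), cursors c1@4 c2@4 c3@9 c4@9, authorship .1212.3434..

Answer: 4 4 9 9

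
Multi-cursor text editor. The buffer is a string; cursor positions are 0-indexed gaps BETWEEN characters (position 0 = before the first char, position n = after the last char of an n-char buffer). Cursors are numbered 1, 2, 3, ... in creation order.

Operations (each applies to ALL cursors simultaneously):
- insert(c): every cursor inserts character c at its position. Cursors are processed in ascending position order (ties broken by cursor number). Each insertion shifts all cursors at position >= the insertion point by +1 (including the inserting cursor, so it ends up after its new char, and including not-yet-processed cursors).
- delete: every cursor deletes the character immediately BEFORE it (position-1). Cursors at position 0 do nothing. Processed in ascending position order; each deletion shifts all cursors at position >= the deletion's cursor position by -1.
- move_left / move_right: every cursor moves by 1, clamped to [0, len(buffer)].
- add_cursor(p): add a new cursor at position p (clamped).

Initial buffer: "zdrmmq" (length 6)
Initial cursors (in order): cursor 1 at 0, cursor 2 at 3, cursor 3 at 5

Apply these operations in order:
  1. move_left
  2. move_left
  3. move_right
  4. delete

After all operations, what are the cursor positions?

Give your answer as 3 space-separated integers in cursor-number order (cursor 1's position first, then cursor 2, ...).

Answer: 0 0 1

Derivation:
After op 1 (move_left): buffer="zdrmmq" (len 6), cursors c1@0 c2@2 c3@4, authorship ......
After op 2 (move_left): buffer="zdrmmq" (len 6), cursors c1@0 c2@1 c3@3, authorship ......
After op 3 (move_right): buffer="zdrmmq" (len 6), cursors c1@1 c2@2 c3@4, authorship ......
After op 4 (delete): buffer="rmq" (len 3), cursors c1@0 c2@0 c3@1, authorship ...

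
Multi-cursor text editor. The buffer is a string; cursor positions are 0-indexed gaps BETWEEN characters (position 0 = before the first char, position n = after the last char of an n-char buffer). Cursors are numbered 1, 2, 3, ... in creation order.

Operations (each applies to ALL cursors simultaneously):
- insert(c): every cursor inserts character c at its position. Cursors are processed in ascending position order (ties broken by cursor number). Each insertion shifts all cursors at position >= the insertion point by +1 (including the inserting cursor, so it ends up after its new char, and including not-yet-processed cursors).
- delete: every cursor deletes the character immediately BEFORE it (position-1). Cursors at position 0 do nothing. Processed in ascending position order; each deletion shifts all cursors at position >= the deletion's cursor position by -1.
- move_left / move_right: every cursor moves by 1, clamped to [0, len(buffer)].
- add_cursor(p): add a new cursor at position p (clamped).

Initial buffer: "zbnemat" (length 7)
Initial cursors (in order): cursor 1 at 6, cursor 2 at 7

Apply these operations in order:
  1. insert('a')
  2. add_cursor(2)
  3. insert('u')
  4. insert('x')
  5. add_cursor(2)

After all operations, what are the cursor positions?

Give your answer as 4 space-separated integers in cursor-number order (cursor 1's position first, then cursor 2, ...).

After op 1 (insert('a')): buffer="zbnemaata" (len 9), cursors c1@7 c2@9, authorship ......1.2
After op 2 (add_cursor(2)): buffer="zbnemaata" (len 9), cursors c3@2 c1@7 c2@9, authorship ......1.2
After op 3 (insert('u')): buffer="zbunemaautau" (len 12), cursors c3@3 c1@9 c2@12, authorship ..3....11.22
After op 4 (insert('x')): buffer="zbuxnemaauxtaux" (len 15), cursors c3@4 c1@11 c2@15, authorship ..33....111.222
After op 5 (add_cursor(2)): buffer="zbuxnemaauxtaux" (len 15), cursors c4@2 c3@4 c1@11 c2@15, authorship ..33....111.222

Answer: 11 15 4 2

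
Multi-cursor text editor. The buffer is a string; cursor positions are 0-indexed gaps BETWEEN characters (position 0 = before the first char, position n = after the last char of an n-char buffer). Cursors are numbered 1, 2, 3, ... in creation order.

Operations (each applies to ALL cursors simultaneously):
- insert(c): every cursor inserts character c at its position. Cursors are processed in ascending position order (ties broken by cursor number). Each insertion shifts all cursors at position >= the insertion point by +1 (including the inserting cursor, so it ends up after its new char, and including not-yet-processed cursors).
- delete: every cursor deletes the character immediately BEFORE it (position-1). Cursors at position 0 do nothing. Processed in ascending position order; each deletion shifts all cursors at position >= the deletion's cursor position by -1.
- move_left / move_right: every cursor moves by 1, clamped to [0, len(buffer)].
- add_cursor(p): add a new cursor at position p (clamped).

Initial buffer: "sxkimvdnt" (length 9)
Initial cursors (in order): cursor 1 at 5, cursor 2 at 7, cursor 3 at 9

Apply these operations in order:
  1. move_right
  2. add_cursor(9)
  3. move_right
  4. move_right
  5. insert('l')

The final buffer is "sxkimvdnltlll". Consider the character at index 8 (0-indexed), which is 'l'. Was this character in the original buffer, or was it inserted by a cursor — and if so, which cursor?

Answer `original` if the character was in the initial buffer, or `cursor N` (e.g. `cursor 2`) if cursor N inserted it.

Answer: cursor 1

Derivation:
After op 1 (move_right): buffer="sxkimvdnt" (len 9), cursors c1@6 c2@8 c3@9, authorship .........
After op 2 (add_cursor(9)): buffer="sxkimvdnt" (len 9), cursors c1@6 c2@8 c3@9 c4@9, authorship .........
After op 3 (move_right): buffer="sxkimvdnt" (len 9), cursors c1@7 c2@9 c3@9 c4@9, authorship .........
After op 4 (move_right): buffer="sxkimvdnt" (len 9), cursors c1@8 c2@9 c3@9 c4@9, authorship .........
After op 5 (insert('l')): buffer="sxkimvdnltlll" (len 13), cursors c1@9 c2@13 c3@13 c4@13, authorship ........1.234
Authorship (.=original, N=cursor N): . . . . . . . . 1 . 2 3 4
Index 8: author = 1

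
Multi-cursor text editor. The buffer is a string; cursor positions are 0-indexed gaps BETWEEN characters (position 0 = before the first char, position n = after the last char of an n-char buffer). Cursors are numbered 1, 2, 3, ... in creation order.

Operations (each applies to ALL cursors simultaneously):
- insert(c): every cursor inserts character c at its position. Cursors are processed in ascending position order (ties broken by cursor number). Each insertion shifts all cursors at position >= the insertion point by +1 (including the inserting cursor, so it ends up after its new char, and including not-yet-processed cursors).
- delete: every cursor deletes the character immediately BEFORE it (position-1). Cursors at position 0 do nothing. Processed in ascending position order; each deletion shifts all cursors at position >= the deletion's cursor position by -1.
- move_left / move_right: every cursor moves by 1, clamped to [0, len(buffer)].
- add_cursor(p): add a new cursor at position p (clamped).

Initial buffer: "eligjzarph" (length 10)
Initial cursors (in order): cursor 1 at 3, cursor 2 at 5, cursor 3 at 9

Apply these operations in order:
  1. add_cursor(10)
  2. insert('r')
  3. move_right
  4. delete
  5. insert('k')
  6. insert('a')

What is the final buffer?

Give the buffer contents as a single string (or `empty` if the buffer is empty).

Answer: elirkajrkaarprkkaa

Derivation:
After op 1 (add_cursor(10)): buffer="eligjzarph" (len 10), cursors c1@3 c2@5 c3@9 c4@10, authorship ..........
After op 2 (insert('r')): buffer="elirgjrzarprhr" (len 14), cursors c1@4 c2@7 c3@12 c4@14, authorship ...1..2....3.4
After op 3 (move_right): buffer="elirgjrzarprhr" (len 14), cursors c1@5 c2@8 c3@13 c4@14, authorship ...1..2....3.4
After op 4 (delete): buffer="elirjrarpr" (len 10), cursors c1@4 c2@6 c3@10 c4@10, authorship ...1.2...3
After op 5 (insert('k')): buffer="elirkjrkarprkk" (len 14), cursors c1@5 c2@8 c3@14 c4@14, authorship ...11.22...334
After op 6 (insert('a')): buffer="elirkajrkaarprkkaa" (len 18), cursors c1@6 c2@10 c3@18 c4@18, authorship ...111.222...33434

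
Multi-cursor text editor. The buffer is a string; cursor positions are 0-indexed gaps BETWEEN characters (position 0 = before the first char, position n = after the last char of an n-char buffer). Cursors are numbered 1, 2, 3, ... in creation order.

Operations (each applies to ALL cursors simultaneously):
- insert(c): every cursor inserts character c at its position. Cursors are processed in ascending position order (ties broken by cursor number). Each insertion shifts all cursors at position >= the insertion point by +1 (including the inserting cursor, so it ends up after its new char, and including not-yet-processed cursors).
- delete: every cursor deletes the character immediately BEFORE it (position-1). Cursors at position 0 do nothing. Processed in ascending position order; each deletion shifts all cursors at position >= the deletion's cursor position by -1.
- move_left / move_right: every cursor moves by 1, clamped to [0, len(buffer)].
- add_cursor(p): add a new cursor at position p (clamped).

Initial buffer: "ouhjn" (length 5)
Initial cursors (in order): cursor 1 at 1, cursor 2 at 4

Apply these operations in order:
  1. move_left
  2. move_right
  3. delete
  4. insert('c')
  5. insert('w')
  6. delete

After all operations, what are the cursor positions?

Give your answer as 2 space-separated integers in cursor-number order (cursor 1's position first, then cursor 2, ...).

Answer: 1 4

Derivation:
After op 1 (move_left): buffer="ouhjn" (len 5), cursors c1@0 c2@3, authorship .....
After op 2 (move_right): buffer="ouhjn" (len 5), cursors c1@1 c2@4, authorship .....
After op 3 (delete): buffer="uhn" (len 3), cursors c1@0 c2@2, authorship ...
After op 4 (insert('c')): buffer="cuhcn" (len 5), cursors c1@1 c2@4, authorship 1..2.
After op 5 (insert('w')): buffer="cwuhcwn" (len 7), cursors c1@2 c2@6, authorship 11..22.
After op 6 (delete): buffer="cuhcn" (len 5), cursors c1@1 c2@4, authorship 1..2.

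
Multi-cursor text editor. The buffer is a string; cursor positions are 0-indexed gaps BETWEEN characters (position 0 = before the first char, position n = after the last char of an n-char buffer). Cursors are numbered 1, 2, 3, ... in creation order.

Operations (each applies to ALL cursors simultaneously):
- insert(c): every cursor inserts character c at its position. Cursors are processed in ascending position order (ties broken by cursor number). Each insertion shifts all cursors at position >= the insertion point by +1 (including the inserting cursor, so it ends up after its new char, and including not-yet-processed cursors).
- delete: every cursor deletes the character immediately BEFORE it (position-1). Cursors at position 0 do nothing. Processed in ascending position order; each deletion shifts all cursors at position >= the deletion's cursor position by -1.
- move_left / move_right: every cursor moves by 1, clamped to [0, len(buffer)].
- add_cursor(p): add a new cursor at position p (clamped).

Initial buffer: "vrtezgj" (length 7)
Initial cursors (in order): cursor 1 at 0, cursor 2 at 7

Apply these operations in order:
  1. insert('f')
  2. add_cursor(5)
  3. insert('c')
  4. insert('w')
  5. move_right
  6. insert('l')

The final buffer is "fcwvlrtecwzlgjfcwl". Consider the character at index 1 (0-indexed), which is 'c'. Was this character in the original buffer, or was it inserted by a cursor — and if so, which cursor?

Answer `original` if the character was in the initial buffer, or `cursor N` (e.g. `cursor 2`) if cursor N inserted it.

Answer: cursor 1

Derivation:
After op 1 (insert('f')): buffer="fvrtezgjf" (len 9), cursors c1@1 c2@9, authorship 1.......2
After op 2 (add_cursor(5)): buffer="fvrtezgjf" (len 9), cursors c1@1 c3@5 c2@9, authorship 1.......2
After op 3 (insert('c')): buffer="fcvrteczgjfc" (len 12), cursors c1@2 c3@7 c2@12, authorship 11....3...22
After op 4 (insert('w')): buffer="fcwvrtecwzgjfcw" (len 15), cursors c1@3 c3@9 c2@15, authorship 111....33...222
After op 5 (move_right): buffer="fcwvrtecwzgjfcw" (len 15), cursors c1@4 c3@10 c2@15, authorship 111....33...222
After op 6 (insert('l')): buffer="fcwvlrtecwzlgjfcwl" (len 18), cursors c1@5 c3@12 c2@18, authorship 111.1...33.3..2222
Authorship (.=original, N=cursor N): 1 1 1 . 1 . . . 3 3 . 3 . . 2 2 2 2
Index 1: author = 1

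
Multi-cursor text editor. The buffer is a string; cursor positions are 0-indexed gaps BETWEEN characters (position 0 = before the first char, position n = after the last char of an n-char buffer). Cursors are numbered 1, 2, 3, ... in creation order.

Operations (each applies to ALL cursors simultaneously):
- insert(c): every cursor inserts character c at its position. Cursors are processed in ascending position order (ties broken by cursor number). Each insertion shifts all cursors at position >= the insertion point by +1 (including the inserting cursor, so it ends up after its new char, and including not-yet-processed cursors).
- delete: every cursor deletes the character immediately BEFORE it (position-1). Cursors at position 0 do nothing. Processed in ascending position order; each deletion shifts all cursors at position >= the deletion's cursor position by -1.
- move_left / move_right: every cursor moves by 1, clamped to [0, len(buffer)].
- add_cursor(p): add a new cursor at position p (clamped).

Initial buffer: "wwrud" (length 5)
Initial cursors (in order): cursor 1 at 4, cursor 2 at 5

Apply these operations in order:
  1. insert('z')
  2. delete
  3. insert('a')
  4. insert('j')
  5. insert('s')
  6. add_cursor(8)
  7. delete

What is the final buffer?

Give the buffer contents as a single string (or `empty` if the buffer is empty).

After op 1 (insert('z')): buffer="wwruzdz" (len 7), cursors c1@5 c2@7, authorship ....1.2
After op 2 (delete): buffer="wwrud" (len 5), cursors c1@4 c2@5, authorship .....
After op 3 (insert('a')): buffer="wwruada" (len 7), cursors c1@5 c2@7, authorship ....1.2
After op 4 (insert('j')): buffer="wwruajdaj" (len 9), cursors c1@6 c2@9, authorship ....11.22
After op 5 (insert('s')): buffer="wwruajsdajs" (len 11), cursors c1@7 c2@11, authorship ....111.222
After op 6 (add_cursor(8)): buffer="wwruajsdajs" (len 11), cursors c1@7 c3@8 c2@11, authorship ....111.222
After op 7 (delete): buffer="wwruajaj" (len 8), cursors c1@6 c3@6 c2@8, authorship ....1122

Answer: wwruajaj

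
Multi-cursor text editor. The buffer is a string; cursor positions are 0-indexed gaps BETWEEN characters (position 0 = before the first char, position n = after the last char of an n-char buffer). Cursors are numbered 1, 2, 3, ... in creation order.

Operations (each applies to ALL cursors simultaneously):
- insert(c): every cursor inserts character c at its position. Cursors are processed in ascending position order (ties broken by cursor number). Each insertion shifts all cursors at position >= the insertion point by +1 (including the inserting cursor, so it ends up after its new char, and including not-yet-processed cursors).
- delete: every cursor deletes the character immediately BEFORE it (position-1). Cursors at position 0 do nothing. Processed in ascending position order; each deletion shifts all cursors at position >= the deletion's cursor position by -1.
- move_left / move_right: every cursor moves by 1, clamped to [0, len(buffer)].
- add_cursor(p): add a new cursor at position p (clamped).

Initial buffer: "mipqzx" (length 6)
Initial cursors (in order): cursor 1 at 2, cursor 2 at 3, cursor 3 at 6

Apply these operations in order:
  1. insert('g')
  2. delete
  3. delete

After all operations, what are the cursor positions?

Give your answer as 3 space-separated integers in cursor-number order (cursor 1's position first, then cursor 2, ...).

Answer: 1 1 3

Derivation:
After op 1 (insert('g')): buffer="migpgqzxg" (len 9), cursors c1@3 c2@5 c3@9, authorship ..1.2...3
After op 2 (delete): buffer="mipqzx" (len 6), cursors c1@2 c2@3 c3@6, authorship ......
After op 3 (delete): buffer="mqz" (len 3), cursors c1@1 c2@1 c3@3, authorship ...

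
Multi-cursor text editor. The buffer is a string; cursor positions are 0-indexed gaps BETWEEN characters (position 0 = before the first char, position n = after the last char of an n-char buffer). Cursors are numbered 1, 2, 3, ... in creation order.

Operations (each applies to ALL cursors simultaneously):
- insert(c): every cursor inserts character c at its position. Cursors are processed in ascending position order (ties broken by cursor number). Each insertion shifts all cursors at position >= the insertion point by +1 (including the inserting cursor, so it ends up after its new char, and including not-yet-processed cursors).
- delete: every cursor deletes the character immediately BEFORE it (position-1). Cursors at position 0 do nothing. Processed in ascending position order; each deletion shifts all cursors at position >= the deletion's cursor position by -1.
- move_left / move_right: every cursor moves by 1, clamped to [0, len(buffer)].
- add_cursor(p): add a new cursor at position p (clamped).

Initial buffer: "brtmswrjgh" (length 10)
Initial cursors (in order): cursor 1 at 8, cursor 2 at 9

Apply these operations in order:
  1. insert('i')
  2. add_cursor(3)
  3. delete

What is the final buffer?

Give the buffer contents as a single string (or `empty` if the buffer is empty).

After op 1 (insert('i')): buffer="brtmswrjigih" (len 12), cursors c1@9 c2@11, authorship ........1.2.
After op 2 (add_cursor(3)): buffer="brtmswrjigih" (len 12), cursors c3@3 c1@9 c2@11, authorship ........1.2.
After op 3 (delete): buffer="brmswrjgh" (len 9), cursors c3@2 c1@7 c2@8, authorship .........

Answer: brmswrjgh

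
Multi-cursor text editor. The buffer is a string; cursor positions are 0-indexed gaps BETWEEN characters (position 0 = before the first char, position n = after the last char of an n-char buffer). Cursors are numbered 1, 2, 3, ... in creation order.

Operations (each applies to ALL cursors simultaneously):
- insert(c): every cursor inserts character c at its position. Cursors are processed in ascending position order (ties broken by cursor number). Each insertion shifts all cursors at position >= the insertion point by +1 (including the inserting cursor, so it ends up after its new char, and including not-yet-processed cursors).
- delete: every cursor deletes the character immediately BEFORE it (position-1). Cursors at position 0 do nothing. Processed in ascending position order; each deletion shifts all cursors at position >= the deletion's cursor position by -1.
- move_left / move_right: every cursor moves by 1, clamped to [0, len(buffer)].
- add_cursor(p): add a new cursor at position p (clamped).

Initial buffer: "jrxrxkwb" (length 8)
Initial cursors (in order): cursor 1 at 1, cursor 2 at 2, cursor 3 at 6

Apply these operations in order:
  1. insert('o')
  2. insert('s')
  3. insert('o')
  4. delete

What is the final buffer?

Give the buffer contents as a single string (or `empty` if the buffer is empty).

After op 1 (insert('o')): buffer="joroxrxkowb" (len 11), cursors c1@2 c2@4 c3@9, authorship .1.2....3..
After op 2 (insert('s')): buffer="josrosxrxkoswb" (len 14), cursors c1@3 c2@6 c3@12, authorship .11.22....33..
After op 3 (insert('o')): buffer="josorosoxrxkosowb" (len 17), cursors c1@4 c2@8 c3@15, authorship .111.222....333..
After op 4 (delete): buffer="josrosxrxkoswb" (len 14), cursors c1@3 c2@6 c3@12, authorship .11.22....33..

Answer: josrosxrxkoswb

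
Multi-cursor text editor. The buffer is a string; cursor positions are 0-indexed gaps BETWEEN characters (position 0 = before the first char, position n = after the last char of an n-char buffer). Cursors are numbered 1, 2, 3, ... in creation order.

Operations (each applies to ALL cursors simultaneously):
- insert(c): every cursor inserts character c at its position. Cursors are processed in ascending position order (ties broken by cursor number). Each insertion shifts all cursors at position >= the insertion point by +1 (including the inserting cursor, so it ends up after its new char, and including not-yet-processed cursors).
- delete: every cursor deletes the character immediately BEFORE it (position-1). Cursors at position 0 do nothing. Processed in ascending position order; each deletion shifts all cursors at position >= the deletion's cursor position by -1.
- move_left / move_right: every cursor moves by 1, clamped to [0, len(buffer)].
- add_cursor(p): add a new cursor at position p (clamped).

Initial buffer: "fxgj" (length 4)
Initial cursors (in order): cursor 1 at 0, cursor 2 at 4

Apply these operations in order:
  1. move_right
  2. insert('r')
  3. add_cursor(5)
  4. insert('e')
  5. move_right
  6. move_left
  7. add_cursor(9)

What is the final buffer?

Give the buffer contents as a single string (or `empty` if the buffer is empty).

Answer: frexgjere

Derivation:
After op 1 (move_right): buffer="fxgj" (len 4), cursors c1@1 c2@4, authorship ....
After op 2 (insert('r')): buffer="frxgjr" (len 6), cursors c1@2 c2@6, authorship .1...2
After op 3 (add_cursor(5)): buffer="frxgjr" (len 6), cursors c1@2 c3@5 c2@6, authorship .1...2
After op 4 (insert('e')): buffer="frexgjere" (len 9), cursors c1@3 c3@7 c2@9, authorship .11...322
After op 5 (move_right): buffer="frexgjere" (len 9), cursors c1@4 c3@8 c2@9, authorship .11...322
After op 6 (move_left): buffer="frexgjere" (len 9), cursors c1@3 c3@7 c2@8, authorship .11...322
After op 7 (add_cursor(9)): buffer="frexgjere" (len 9), cursors c1@3 c3@7 c2@8 c4@9, authorship .11...322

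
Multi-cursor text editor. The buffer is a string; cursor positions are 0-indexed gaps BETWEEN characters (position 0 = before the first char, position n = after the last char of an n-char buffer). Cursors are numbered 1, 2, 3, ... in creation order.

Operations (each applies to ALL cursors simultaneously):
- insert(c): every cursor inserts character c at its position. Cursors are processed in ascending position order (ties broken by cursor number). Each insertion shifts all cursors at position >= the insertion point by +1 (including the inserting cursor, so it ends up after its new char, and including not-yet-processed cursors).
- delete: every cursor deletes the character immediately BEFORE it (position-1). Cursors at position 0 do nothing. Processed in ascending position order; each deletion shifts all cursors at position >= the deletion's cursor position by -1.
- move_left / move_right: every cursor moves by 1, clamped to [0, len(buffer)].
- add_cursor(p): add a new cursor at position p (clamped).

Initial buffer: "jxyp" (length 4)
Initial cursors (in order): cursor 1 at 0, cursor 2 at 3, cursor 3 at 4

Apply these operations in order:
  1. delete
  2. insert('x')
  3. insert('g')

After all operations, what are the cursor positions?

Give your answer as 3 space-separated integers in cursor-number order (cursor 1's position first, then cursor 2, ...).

Answer: 2 8 8

Derivation:
After op 1 (delete): buffer="jx" (len 2), cursors c1@0 c2@2 c3@2, authorship ..
After op 2 (insert('x')): buffer="xjxxx" (len 5), cursors c1@1 c2@5 c3@5, authorship 1..23
After op 3 (insert('g')): buffer="xgjxxxgg" (len 8), cursors c1@2 c2@8 c3@8, authorship 11..2323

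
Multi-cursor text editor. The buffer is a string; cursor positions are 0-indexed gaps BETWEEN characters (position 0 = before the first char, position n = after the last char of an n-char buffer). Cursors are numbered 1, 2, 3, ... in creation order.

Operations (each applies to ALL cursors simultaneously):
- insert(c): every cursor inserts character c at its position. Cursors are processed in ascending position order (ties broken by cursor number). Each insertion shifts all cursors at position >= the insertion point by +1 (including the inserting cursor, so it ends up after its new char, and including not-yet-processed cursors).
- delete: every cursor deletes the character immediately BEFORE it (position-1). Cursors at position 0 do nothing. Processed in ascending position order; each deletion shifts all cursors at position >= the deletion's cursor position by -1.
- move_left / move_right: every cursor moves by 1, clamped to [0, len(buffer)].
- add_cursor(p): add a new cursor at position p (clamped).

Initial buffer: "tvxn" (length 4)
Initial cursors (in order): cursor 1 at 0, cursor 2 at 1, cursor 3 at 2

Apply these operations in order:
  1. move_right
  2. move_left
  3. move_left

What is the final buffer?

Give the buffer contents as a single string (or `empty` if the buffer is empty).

Answer: tvxn

Derivation:
After op 1 (move_right): buffer="tvxn" (len 4), cursors c1@1 c2@2 c3@3, authorship ....
After op 2 (move_left): buffer="tvxn" (len 4), cursors c1@0 c2@1 c3@2, authorship ....
After op 3 (move_left): buffer="tvxn" (len 4), cursors c1@0 c2@0 c3@1, authorship ....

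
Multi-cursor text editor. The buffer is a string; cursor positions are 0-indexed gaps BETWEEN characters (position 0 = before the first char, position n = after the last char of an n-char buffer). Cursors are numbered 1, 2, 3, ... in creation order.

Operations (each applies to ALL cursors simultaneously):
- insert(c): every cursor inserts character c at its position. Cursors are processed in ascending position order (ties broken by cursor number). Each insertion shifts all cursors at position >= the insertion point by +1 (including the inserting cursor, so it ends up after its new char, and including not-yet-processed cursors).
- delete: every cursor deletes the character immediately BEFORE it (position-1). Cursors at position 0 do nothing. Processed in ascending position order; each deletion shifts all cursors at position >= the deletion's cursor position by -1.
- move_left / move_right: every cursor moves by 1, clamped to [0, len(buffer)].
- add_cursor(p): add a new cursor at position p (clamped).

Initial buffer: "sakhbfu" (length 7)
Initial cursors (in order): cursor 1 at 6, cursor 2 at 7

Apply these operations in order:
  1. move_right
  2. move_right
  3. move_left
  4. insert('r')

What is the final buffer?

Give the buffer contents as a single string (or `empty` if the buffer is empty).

After op 1 (move_right): buffer="sakhbfu" (len 7), cursors c1@7 c2@7, authorship .......
After op 2 (move_right): buffer="sakhbfu" (len 7), cursors c1@7 c2@7, authorship .......
After op 3 (move_left): buffer="sakhbfu" (len 7), cursors c1@6 c2@6, authorship .......
After op 4 (insert('r')): buffer="sakhbfrru" (len 9), cursors c1@8 c2@8, authorship ......12.

Answer: sakhbfrru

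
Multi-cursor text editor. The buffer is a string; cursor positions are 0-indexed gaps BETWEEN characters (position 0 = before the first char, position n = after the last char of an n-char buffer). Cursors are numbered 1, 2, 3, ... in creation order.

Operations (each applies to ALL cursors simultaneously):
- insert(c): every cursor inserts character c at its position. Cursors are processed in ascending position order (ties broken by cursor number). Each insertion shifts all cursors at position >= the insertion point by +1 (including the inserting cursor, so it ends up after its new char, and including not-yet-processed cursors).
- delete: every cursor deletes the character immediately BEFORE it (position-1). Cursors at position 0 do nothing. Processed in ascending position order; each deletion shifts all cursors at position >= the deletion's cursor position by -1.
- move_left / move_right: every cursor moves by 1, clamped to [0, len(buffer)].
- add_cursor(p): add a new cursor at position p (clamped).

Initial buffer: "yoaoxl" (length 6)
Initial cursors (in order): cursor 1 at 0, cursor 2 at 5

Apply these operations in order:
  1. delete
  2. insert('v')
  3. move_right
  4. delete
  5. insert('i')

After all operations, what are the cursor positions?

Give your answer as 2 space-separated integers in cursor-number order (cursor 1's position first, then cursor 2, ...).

Answer: 2 7

Derivation:
After op 1 (delete): buffer="yoaol" (len 5), cursors c1@0 c2@4, authorship .....
After op 2 (insert('v')): buffer="vyoaovl" (len 7), cursors c1@1 c2@6, authorship 1....2.
After op 3 (move_right): buffer="vyoaovl" (len 7), cursors c1@2 c2@7, authorship 1....2.
After op 4 (delete): buffer="voaov" (len 5), cursors c1@1 c2@5, authorship 1...2
After op 5 (insert('i')): buffer="vioaovi" (len 7), cursors c1@2 c2@7, authorship 11...22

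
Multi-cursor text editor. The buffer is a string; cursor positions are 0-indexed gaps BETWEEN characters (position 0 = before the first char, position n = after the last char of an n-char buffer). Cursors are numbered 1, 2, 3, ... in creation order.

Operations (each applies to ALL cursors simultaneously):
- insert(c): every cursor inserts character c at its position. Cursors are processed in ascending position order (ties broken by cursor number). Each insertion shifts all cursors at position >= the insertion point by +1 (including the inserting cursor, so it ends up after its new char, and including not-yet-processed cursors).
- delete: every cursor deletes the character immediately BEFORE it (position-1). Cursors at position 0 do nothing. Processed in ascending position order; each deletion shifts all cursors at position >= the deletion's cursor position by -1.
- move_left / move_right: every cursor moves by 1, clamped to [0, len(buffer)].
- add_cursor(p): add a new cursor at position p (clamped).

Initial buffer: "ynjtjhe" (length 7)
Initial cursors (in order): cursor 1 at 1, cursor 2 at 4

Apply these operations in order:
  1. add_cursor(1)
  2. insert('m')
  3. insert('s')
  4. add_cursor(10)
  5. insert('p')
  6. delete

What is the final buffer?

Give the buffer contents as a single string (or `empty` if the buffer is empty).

After op 1 (add_cursor(1)): buffer="ynjtjhe" (len 7), cursors c1@1 c3@1 c2@4, authorship .......
After op 2 (insert('m')): buffer="ymmnjtmjhe" (len 10), cursors c1@3 c3@3 c2@7, authorship .13...2...
After op 3 (insert('s')): buffer="ymmssnjtmsjhe" (len 13), cursors c1@5 c3@5 c2@10, authorship .1313...22...
After op 4 (add_cursor(10)): buffer="ymmssnjtmsjhe" (len 13), cursors c1@5 c3@5 c2@10 c4@10, authorship .1313...22...
After op 5 (insert('p')): buffer="ymmssppnjtmsppjhe" (len 17), cursors c1@7 c3@7 c2@14 c4@14, authorship .131313...2224...
After op 6 (delete): buffer="ymmssnjtmsjhe" (len 13), cursors c1@5 c3@5 c2@10 c4@10, authorship .1313...22...

Answer: ymmssnjtmsjhe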